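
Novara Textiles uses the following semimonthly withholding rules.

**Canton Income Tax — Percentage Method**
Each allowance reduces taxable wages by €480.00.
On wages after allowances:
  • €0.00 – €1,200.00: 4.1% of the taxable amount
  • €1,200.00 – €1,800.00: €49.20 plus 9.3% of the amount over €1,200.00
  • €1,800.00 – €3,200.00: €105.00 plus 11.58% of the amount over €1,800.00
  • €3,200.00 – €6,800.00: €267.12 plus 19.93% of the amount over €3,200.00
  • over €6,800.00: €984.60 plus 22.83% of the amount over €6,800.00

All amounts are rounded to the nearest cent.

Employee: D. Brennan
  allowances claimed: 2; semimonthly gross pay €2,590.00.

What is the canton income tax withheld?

Canton Income Tax: taxable = €2,590.00 − 2×€480.00 = €1,630.00
  €49.20 + 9.3% × (€1,630.00 − €1,200.00) = €49.20 + 9.3% × €430.00 = €89.19

€89.19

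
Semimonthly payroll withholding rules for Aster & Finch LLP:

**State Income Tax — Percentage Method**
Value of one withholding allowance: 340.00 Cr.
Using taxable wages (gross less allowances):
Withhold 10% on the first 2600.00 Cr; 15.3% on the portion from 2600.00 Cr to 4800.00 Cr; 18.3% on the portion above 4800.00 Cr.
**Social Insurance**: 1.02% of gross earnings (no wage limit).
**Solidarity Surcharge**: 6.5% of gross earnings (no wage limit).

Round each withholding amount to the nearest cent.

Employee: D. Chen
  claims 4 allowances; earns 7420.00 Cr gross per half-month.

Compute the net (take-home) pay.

State Income Tax: taxable = 7420.00 Cr − 4×340.00 Cr = 6060.00 Cr
  596.60 Cr + 18.3% × (6060.00 Cr − 4800.00 Cr) = 596.60 Cr + 18.3% × 1260.00 Cr = 827.18 Cr
Social Insurance: 1.02% × 7420.00 Cr = 75.68 Cr
Solidarity Surcharge: 6.5% × 7420.00 Cr = 482.30 Cr
Total withheld: 827.18 Cr + 75.68 Cr + 482.30 Cr = 1385.16 Cr
Net pay: 7420.00 Cr − 1385.16 Cr = 6034.84 Cr

6034.84 Cr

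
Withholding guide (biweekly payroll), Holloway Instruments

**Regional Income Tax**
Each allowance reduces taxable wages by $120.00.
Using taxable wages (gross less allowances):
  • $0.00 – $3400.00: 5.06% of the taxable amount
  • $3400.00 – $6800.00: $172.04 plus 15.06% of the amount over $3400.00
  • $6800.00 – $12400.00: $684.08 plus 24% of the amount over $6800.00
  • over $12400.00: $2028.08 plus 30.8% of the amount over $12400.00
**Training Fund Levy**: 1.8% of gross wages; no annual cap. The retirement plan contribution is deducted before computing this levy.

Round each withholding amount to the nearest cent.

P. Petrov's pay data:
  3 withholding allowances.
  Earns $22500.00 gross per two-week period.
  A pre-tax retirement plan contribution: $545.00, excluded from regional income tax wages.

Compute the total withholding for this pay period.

$5255.33

Regional Income Tax: taxable = $22500.00 − $545.00 − 3×$120.00 = $21595.00
  $2028.08 + 30.8% × ($21595.00 − $12400.00) = $2028.08 + 30.8% × $9195.00 = $4860.14
Training Fund Levy: 1.8% × $21955.00 = $395.19
Total: $4860.14 + $395.19 = $5255.33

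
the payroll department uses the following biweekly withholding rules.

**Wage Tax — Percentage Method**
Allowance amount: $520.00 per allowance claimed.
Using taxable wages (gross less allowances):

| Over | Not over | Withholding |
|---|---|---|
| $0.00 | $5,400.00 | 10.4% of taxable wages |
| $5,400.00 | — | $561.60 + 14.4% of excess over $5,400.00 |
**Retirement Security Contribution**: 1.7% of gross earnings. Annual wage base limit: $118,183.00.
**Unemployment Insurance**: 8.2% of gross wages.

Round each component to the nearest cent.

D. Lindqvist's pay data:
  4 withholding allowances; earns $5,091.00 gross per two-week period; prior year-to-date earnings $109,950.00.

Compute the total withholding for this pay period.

$817.15

Wage Tax: taxable = $5,091.00 − 4×$520.00 = $3,011.00
  10.4% × $3,011.00 = $313.14
Retirement Security Contribution: 1.7% × $5,091.00 = $86.55
Unemployment Insurance: 8.2% × $5,091.00 = $417.46
Total: $313.14 + $86.55 + $417.46 = $817.15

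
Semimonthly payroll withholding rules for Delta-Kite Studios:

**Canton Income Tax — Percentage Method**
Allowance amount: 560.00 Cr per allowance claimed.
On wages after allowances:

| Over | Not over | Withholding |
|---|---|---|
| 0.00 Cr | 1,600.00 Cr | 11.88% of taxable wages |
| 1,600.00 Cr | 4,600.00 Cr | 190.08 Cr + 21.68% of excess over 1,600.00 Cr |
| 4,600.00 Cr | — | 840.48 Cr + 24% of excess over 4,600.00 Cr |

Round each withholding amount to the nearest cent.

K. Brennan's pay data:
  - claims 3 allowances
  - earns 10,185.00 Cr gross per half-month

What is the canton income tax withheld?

1,777.68 Cr

Canton Income Tax: taxable = 10,185.00 Cr − 3×560.00 Cr = 8,505.00 Cr
  840.48 Cr + 24% × (8,505.00 Cr − 4,600.00 Cr) = 840.48 Cr + 24% × 3,905.00 Cr = 1,777.68 Cr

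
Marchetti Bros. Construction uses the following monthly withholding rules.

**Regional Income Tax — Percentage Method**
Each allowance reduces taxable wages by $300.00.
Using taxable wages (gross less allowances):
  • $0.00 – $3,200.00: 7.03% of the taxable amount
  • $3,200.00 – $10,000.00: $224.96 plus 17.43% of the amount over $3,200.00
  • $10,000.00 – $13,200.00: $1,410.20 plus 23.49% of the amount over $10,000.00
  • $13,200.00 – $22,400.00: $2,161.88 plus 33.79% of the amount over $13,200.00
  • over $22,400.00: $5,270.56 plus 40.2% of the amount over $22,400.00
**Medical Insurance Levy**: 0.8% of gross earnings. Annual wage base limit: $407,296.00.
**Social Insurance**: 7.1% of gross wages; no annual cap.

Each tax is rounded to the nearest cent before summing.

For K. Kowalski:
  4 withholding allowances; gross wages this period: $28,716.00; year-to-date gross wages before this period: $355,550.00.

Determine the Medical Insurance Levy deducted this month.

$229.73

Medical Insurance Levy: 0.8% × $28,716.00 = $229.73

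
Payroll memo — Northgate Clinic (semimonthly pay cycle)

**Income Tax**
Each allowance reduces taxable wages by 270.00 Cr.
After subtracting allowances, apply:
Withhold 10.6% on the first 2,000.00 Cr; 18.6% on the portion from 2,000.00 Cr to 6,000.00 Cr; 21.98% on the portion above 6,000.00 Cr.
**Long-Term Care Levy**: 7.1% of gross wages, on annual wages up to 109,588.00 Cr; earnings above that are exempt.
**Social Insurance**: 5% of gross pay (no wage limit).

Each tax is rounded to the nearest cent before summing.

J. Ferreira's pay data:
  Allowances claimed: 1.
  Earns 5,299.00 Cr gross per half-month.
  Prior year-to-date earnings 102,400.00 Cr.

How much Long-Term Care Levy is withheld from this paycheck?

Long-Term Care Levy: 7.1% × 5,299.00 Cr = 376.23 Cr

376.23 Cr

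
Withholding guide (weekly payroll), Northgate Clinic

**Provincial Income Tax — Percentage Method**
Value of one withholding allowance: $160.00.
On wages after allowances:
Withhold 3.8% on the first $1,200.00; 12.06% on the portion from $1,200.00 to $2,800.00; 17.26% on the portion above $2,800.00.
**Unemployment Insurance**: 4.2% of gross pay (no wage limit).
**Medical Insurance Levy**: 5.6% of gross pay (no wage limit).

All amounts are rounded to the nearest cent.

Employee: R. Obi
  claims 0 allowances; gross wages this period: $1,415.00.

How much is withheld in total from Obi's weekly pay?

$210.20

Provincial Income Tax: taxable = $1,415.00
  $45.60 + 12.06% × ($1,415.00 − $1,200.00) = $45.60 + 12.06% × $215.00 = $71.53
Unemployment Insurance: 4.2% × $1,415.00 = $59.43
Medical Insurance Levy: 5.6% × $1,415.00 = $79.24
Total: $71.53 + $59.43 + $79.24 = $210.20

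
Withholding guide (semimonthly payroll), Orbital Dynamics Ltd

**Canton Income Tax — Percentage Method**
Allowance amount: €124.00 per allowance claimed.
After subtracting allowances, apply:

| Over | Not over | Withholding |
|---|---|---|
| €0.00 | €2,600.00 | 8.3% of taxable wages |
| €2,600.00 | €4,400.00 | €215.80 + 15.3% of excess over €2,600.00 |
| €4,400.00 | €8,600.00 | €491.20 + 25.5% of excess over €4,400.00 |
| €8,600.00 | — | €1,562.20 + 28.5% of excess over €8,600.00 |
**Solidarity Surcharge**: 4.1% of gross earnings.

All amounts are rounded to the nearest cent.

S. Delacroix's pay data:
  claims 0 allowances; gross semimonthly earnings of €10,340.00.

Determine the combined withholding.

€2,482.04

Canton Income Tax: taxable = €10,340.00
  €1,562.20 + 28.5% × (€10,340.00 − €8,600.00) = €1,562.20 + 28.5% × €1,740.00 = €2,058.10
Solidarity Surcharge: 4.1% × €10,340.00 = €423.94
Total: €2,058.10 + €423.94 = €2,482.04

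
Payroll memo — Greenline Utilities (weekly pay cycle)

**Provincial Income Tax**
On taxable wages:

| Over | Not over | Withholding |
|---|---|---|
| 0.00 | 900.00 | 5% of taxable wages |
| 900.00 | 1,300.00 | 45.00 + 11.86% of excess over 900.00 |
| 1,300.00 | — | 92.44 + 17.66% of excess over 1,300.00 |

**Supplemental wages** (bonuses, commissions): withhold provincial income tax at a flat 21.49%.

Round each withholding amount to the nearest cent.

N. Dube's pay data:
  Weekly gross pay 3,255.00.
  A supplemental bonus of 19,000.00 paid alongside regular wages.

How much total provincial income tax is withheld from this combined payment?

Provincial Income Tax: taxable = 3,255.00
  92.44 + 17.66% × (3,255.00 − 1,300.00) = 92.44 + 17.66% × 1,955.00 = 437.69
Supplemental (21.49% flat on bonus): 21.49% × 19,000.00 = 4,083.10
Total provincial income tax: 437.69 + 4,083.10 = 4,520.79

4,520.79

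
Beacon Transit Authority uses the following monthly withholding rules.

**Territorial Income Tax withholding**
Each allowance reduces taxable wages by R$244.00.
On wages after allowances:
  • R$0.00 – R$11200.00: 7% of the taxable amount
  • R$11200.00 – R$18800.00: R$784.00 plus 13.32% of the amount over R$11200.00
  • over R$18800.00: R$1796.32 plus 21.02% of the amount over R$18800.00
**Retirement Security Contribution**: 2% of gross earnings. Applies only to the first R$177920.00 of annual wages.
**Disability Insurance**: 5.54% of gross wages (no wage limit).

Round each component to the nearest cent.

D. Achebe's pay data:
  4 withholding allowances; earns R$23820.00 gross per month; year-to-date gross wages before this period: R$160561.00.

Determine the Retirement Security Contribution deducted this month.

Retirement Security Contribution: cap R$177920.00 − YTD R$160561.00 = R$17359.00 subject; 2% × R$17359.00 = R$347.18

R$347.18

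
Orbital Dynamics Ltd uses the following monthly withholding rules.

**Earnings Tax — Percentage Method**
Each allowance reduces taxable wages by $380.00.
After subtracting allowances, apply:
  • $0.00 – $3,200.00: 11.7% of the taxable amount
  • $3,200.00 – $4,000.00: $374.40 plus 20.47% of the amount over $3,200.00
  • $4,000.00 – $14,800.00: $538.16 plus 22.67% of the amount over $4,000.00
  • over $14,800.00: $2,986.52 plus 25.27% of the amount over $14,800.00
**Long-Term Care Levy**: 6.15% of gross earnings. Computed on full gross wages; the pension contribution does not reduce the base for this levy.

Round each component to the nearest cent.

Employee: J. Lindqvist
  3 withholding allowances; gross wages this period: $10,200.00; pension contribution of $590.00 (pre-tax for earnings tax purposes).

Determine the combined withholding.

$2,178.81

Earnings Tax: taxable = $10,200.00 − $590.00 − 3×$380.00 = $8,470.00
  $538.16 + 22.67% × ($8,470.00 − $4,000.00) = $538.16 + 22.67% × $4,470.00 = $1,551.51
Long-Term Care Levy: 6.15% × $10,200.00 = $627.30
Total: $1,551.51 + $627.30 = $2,178.81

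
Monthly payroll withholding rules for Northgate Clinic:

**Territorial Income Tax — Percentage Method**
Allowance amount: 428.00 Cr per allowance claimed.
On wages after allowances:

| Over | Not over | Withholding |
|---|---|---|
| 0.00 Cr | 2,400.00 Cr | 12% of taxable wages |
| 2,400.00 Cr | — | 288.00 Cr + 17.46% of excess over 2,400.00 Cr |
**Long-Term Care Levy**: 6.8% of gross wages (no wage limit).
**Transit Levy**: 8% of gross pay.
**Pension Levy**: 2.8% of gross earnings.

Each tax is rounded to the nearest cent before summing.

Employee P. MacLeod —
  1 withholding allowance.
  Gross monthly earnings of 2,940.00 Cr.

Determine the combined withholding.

825.00 Cr

Territorial Income Tax: taxable = 2,940.00 Cr − 1×428.00 Cr = 2,512.00 Cr
  288.00 Cr + 17.46% × (2,512.00 Cr − 2,400.00 Cr) = 288.00 Cr + 17.46% × 112.00 Cr = 307.56 Cr
Long-Term Care Levy: 6.8% × 2,940.00 Cr = 199.92 Cr
Transit Levy: 8% × 2,940.00 Cr = 235.20 Cr
Pension Levy: 2.8% × 2,940.00 Cr = 82.32 Cr
Total: 307.56 Cr + 199.92 Cr + 235.20 Cr + 82.32 Cr = 825.00 Cr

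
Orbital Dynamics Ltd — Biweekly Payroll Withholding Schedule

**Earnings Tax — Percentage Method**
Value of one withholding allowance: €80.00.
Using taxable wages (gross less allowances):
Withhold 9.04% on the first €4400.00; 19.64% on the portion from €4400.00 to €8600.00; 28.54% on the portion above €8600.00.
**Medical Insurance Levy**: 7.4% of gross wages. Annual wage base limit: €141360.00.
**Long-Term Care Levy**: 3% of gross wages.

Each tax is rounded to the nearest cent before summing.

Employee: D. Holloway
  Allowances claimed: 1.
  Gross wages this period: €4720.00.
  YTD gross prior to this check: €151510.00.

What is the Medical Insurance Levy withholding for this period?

Medical Insurance Levy: YTD €151510.00 ≥ cap €141360.00 → €0.00

€0.00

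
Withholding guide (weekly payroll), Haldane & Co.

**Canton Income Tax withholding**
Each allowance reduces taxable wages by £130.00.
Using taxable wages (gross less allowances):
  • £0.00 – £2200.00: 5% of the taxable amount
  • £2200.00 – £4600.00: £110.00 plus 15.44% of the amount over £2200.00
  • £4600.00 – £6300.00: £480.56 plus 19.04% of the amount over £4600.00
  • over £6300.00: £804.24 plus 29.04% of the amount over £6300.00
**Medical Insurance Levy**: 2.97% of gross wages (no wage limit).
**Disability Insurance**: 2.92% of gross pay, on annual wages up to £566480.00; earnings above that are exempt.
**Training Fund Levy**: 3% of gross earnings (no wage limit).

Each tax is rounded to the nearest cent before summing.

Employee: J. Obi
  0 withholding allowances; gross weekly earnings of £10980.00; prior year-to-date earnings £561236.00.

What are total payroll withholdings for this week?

Canton Income Tax: taxable = £10980.00
  £804.24 + 29.04% × (£10980.00 − £6300.00) = £804.24 + 29.04% × £4680.00 = £2163.31
Medical Insurance Levy: 2.97% × £10980.00 = £326.11
Disability Insurance: cap £566480.00 − YTD £561236.00 = £5244.00 subject; 2.92% × £5244.00 = £153.12
Training Fund Levy: 3% × £10980.00 = £329.40
Total: £2163.31 + £326.11 + £153.12 + £329.40 = £2971.94

£2971.94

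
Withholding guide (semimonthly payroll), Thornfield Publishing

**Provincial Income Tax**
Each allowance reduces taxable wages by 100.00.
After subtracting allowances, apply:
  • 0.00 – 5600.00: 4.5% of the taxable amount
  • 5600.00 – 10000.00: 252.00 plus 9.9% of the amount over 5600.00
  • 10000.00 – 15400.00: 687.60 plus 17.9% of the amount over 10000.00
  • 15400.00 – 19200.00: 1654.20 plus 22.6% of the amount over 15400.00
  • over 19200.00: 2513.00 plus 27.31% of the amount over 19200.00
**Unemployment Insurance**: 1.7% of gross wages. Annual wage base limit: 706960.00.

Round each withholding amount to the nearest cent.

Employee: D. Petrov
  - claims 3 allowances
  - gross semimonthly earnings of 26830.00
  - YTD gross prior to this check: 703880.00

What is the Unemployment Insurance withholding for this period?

52.36

Unemployment Insurance: cap 706960.00 − YTD 703880.00 = 3080.00 subject; 1.7% × 3080.00 = 52.36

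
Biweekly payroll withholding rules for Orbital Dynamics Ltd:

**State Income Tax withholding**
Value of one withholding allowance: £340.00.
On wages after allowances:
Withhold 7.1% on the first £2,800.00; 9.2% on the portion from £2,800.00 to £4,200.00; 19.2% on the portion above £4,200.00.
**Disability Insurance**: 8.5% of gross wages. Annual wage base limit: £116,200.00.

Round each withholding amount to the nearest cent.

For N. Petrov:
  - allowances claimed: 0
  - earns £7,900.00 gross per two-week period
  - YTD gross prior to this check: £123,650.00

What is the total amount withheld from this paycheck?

State Income Tax: taxable = £7,900.00
  £327.60 + 19.2% × (£7,900.00 − £4,200.00) = £327.60 + 19.2% × £3,700.00 = £1,038.00
Disability Insurance: YTD £123,650.00 ≥ cap £116,200.00 → £0.00
Total: £1,038.00 + £0.00 = £1,038.00

£1,038.00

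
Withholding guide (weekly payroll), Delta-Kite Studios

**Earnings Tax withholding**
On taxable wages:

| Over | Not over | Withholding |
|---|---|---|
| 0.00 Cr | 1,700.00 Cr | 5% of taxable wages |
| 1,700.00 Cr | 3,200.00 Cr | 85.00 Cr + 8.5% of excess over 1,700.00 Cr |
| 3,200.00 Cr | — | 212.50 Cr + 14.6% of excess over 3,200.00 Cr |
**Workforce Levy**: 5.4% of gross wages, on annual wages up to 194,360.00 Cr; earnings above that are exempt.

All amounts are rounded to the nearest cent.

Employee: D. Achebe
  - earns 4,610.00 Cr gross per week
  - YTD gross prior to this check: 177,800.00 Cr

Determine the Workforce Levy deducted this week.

Workforce Levy: 5.4% × 4,610.00 Cr = 248.94 Cr

248.94 Cr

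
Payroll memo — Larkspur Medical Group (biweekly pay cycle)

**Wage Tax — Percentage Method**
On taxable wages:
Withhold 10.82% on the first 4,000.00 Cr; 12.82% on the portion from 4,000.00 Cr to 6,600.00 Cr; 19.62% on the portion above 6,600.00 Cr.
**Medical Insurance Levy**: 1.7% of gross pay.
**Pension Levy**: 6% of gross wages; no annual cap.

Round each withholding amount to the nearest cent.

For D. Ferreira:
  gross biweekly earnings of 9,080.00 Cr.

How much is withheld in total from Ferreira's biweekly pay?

Wage Tax: taxable = 9,080.00 Cr
  766.12 Cr + 19.62% × (9,080.00 Cr − 6,600.00 Cr) = 766.12 Cr + 19.62% × 2,480.00 Cr = 1,252.70 Cr
Medical Insurance Levy: 1.7% × 9,080.00 Cr = 154.36 Cr
Pension Levy: 6% × 9,080.00 Cr = 544.80 Cr
Total: 1,252.70 Cr + 154.36 Cr + 544.80 Cr = 1,951.86 Cr

1,951.86 Cr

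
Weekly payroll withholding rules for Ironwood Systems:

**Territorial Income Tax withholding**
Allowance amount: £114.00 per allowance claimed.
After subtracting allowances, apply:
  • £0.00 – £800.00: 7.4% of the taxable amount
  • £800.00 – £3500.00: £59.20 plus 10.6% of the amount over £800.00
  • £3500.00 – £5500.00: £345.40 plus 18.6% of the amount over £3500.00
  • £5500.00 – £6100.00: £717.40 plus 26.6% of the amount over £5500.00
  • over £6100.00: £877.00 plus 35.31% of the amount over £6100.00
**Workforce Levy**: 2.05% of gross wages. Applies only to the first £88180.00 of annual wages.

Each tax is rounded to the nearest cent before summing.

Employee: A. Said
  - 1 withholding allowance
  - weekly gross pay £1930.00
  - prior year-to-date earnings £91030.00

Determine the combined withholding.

£166.90

Territorial Income Tax: taxable = £1930.00 − 1×£114.00 = £1816.00
  £59.20 + 10.6% × (£1816.00 − £800.00) = £59.20 + 10.6% × £1016.00 = £166.90
Workforce Levy: YTD £91030.00 ≥ cap £88180.00 → £0.00
Total: £166.90 + £0.00 = £166.90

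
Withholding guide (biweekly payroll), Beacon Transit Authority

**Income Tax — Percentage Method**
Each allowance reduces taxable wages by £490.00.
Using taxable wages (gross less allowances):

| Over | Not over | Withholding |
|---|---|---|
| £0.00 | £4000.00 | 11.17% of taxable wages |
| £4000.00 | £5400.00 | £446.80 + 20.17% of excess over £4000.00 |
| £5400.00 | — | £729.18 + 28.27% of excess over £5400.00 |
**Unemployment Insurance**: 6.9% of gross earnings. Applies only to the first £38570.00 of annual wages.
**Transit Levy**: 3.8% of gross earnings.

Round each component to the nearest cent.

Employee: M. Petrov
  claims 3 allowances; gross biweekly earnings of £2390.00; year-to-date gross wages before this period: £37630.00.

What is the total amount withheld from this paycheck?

Income Tax: taxable = £2390.00 − 3×£490.00 = £920.00
  11.17% × £920.00 = £102.76
Unemployment Insurance: cap £38570.00 − YTD £37630.00 = £940.00 subject; 6.9% × £940.00 = £64.86
Transit Levy: 3.8% × £2390.00 = £90.82
Total: £102.76 + £64.86 + £90.82 = £258.44

£258.44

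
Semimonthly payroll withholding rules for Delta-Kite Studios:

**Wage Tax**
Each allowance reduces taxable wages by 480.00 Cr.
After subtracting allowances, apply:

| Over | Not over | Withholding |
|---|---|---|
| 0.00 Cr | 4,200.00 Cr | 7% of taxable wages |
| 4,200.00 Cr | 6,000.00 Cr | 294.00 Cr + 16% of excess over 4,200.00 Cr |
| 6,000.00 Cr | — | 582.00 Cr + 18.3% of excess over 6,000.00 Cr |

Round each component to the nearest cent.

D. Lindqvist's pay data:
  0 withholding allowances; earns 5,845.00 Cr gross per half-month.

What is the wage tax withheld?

557.20 Cr

Wage Tax: taxable = 5,845.00 Cr
  294.00 Cr + 16% × (5,845.00 Cr − 4,200.00 Cr) = 294.00 Cr + 16% × 1,645.00 Cr = 557.20 Cr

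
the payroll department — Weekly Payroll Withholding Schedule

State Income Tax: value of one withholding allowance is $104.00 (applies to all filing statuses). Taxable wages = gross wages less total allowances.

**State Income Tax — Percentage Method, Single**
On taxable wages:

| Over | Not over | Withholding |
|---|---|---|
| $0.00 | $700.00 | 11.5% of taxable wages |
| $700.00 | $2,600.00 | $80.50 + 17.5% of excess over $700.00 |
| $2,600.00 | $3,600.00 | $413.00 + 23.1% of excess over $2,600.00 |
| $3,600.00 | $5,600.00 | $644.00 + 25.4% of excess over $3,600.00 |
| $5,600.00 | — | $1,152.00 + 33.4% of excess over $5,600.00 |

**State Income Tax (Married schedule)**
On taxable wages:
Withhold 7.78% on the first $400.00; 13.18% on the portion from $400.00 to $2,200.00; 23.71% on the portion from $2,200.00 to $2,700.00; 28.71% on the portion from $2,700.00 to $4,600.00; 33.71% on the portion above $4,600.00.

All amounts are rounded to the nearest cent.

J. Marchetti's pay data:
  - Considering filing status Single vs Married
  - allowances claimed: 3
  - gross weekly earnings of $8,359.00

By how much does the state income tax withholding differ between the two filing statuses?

$125.08

State Income Tax (Single): taxable = $8,359.00 − 3×$104.00 = $8,047.00
  $1,152.00 + 33.4% × ($8,047.00 − $5,600.00) = $1,152.00 + 33.4% × $2,447.00 = $1,969.30
State Income Tax (Married): taxable = $8,359.00 − 3×$104.00 = $8,047.00
  $932.40 + 33.71% × ($8,047.00 − $4,600.00) = $932.40 + 33.71% × $3,447.00 = $2,094.38
Difference: |$1,969.30 − $2,094.38| = $125.08 (higher under Married)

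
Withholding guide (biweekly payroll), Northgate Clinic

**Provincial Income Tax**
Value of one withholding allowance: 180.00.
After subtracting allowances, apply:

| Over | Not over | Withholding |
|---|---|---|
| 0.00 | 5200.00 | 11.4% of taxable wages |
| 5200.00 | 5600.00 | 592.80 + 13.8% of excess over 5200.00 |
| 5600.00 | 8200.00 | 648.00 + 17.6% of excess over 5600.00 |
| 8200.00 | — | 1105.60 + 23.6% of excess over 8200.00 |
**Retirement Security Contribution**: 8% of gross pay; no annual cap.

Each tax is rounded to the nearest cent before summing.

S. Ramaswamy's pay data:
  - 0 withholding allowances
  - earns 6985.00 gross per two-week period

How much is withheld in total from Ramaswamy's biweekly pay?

Provincial Income Tax: taxable = 6985.00
  648.00 + 17.6% × (6985.00 − 5600.00) = 648.00 + 17.6% × 1385.00 = 891.76
Retirement Security Contribution: 8% × 6985.00 = 558.80
Total: 891.76 + 558.80 = 1450.56

1450.56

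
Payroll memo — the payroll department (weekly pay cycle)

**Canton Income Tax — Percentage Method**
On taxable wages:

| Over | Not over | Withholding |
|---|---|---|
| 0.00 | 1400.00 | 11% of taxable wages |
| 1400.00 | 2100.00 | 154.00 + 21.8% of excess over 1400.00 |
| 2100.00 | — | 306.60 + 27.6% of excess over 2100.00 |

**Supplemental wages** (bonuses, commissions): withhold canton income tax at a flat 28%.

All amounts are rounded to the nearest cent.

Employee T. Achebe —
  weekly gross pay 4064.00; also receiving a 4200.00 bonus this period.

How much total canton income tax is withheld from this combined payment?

Canton Income Tax: taxable = 4064.00
  306.60 + 27.6% × (4064.00 − 2100.00) = 306.60 + 27.6% × 1964.00 = 848.66
Supplemental (28% flat on bonus): 28% × 4200.00 = 1176.00
Total canton income tax: 848.66 + 1176.00 = 2024.66

2024.66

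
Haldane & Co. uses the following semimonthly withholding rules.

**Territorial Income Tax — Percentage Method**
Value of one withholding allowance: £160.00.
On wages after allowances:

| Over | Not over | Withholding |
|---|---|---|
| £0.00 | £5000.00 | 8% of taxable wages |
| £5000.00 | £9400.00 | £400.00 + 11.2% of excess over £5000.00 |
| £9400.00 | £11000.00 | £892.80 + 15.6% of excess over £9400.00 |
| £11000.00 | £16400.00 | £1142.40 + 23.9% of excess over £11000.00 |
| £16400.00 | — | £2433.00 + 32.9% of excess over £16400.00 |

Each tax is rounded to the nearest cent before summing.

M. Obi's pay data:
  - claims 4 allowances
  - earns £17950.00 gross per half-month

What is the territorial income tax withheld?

Territorial Income Tax: taxable = £17950.00 − 4×£160.00 = £17310.00
  £2433.00 + 32.9% × (£17310.00 − £16400.00) = £2433.00 + 32.9% × £910.00 = £2732.39

£2732.39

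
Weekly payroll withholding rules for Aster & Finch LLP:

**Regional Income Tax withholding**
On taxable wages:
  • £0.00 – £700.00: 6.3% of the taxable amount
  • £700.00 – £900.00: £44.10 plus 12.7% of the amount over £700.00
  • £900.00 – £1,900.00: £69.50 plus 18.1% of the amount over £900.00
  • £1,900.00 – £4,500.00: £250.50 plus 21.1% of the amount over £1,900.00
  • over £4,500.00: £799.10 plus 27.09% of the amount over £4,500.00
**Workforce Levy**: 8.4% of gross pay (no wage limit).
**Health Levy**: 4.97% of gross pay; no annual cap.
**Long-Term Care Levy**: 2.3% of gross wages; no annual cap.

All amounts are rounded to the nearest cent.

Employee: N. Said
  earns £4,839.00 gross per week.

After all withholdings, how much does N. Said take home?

Regional Income Tax: taxable = £4,839.00
  £799.10 + 27.09% × (£4,839.00 − £4,500.00) = £799.10 + 27.09% × £339.00 = £890.94
Workforce Levy: 8.4% × £4,839.00 = £406.48
Health Levy: 4.97% × £4,839.00 = £240.50
Long-Term Care Levy: 2.3% × £4,839.00 = £111.30
Total withheld: £890.94 + £406.48 + £240.50 + £111.30 = £1,649.22
Net pay: £4,839.00 − £1,649.22 = £3,189.78

£3,189.78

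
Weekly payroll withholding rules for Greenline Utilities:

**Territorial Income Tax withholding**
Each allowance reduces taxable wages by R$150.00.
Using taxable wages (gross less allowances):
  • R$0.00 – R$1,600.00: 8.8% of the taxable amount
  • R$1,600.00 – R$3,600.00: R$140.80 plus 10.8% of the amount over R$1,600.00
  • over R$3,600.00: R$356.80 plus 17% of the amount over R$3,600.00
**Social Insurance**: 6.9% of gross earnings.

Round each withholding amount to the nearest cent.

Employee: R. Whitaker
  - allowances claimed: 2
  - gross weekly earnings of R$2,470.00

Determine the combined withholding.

Territorial Income Tax: taxable = R$2,470.00 − 2×R$150.00 = R$2,170.00
  R$140.80 + 10.8% × (R$2,170.00 − R$1,600.00) = R$140.80 + 10.8% × R$570.00 = R$202.36
Social Insurance: 6.9% × R$2,470.00 = R$170.43
Total: R$202.36 + R$170.43 = R$372.79

R$372.79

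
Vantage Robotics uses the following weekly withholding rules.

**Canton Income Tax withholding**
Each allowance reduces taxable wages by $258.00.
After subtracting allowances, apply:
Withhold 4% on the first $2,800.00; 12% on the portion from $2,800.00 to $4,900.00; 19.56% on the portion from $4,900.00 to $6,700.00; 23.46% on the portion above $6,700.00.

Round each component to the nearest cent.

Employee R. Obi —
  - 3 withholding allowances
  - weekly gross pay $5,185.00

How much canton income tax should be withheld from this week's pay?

Canton Income Tax: taxable = $5,185.00 − 3×$258.00 = $4,411.00
  $112.00 + 12% × ($4,411.00 − $2,800.00) = $112.00 + 12% × $1,611.00 = $305.32

$305.32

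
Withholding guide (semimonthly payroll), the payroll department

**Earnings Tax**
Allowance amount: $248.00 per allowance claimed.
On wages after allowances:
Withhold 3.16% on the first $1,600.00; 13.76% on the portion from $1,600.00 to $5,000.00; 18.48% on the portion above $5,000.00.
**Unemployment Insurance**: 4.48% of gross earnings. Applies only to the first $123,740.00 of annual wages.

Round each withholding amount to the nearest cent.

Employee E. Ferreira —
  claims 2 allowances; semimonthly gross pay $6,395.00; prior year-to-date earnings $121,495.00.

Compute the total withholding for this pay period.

Earnings Tax: taxable = $6,395.00 − 2×$248.00 = $5,899.00
  $518.40 + 18.48% × ($5,899.00 − $5,000.00) = $518.40 + 18.48% × $899.00 = $684.54
Unemployment Insurance: cap $123,740.00 − YTD $121,495.00 = $2,245.00 subject; 4.48% × $2,245.00 = $100.58
Total: $684.54 + $100.58 = $785.12

$785.12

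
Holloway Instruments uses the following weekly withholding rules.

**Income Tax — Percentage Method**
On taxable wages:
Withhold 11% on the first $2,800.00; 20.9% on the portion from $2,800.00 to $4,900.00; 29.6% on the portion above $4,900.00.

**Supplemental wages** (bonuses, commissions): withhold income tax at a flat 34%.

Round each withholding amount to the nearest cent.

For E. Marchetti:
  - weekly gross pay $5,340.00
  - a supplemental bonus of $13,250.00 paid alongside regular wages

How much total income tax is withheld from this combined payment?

Income Tax: taxable = $5,340.00
  $746.90 + 29.6% × ($5,340.00 − $4,900.00) = $746.90 + 29.6% × $440.00 = $877.14
Supplemental (34% flat on bonus): 34% × $13,250.00 = $4,505.00
Total income tax: $877.14 + $4,505.00 = $5,382.14

$5,382.14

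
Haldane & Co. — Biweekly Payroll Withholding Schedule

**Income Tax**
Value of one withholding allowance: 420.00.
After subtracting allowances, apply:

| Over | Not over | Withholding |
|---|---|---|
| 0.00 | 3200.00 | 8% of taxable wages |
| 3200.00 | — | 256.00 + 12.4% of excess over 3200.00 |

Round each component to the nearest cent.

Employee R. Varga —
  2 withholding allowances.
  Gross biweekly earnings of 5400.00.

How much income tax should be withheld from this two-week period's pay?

Income Tax: taxable = 5400.00 − 2×420.00 = 4560.00
  256.00 + 12.4% × (4560.00 − 3200.00) = 256.00 + 12.4% × 1360.00 = 424.64

424.64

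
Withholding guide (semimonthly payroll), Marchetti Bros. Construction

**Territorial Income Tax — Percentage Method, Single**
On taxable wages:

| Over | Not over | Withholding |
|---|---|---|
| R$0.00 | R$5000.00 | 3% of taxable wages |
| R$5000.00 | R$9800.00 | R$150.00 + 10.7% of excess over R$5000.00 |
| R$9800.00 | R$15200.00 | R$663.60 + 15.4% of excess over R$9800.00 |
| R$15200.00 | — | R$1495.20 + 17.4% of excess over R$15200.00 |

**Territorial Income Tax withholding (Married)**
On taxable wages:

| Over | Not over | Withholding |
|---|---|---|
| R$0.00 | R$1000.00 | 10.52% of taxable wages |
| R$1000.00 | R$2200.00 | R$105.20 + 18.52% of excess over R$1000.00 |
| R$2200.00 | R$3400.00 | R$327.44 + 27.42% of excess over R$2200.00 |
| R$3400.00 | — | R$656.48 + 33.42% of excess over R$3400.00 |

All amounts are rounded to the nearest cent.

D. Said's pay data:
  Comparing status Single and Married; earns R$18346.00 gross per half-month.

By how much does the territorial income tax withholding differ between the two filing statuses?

Territorial Income Tax (Single): taxable = R$18346.00
  R$1495.20 + 17.4% × (R$18346.00 − R$15200.00) = R$1495.20 + 17.4% × R$3146.00 = R$2042.60
Territorial Income Tax (Married): taxable = R$18346.00
  R$656.48 + 33.42% × (R$18346.00 − R$3400.00) = R$656.48 + 33.42% × R$14946.00 = R$5651.43
Difference: |R$2042.60 − R$5651.43| = R$3608.83 (higher under Married)

R$3608.83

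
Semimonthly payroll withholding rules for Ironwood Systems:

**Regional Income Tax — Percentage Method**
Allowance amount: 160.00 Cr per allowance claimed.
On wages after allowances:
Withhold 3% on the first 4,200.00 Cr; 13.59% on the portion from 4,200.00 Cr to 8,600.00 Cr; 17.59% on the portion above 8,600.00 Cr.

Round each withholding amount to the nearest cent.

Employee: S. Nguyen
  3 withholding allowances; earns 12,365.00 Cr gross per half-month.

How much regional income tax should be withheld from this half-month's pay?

Regional Income Tax: taxable = 12,365.00 Cr − 3×160.00 Cr = 11,885.00 Cr
  723.96 Cr + 17.59% × (11,885.00 Cr − 8,600.00 Cr) = 723.96 Cr + 17.59% × 3,285.00 Cr = 1,301.79 Cr

1,301.79 Cr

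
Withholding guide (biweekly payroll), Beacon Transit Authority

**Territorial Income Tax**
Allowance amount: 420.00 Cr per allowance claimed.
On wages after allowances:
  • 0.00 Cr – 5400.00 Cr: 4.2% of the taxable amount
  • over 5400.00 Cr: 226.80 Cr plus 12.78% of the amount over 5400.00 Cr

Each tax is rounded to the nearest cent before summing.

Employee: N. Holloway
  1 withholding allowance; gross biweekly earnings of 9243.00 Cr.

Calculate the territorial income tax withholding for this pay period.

Territorial Income Tax: taxable = 9243.00 Cr − 1×420.00 Cr = 8823.00 Cr
  226.80 Cr + 12.78% × (8823.00 Cr − 5400.00 Cr) = 226.80 Cr + 12.78% × 3423.00 Cr = 664.26 Cr

664.26 Cr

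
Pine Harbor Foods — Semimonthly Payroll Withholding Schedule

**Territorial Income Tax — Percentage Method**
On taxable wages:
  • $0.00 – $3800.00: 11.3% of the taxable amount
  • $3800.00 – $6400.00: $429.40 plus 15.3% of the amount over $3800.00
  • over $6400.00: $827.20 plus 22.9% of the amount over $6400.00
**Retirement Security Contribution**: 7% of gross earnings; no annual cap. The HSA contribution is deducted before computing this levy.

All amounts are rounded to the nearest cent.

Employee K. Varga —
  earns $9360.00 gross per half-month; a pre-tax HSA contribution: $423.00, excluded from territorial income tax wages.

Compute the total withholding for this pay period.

$2033.76

Territorial Income Tax: taxable = $9360.00 − $423.00 = $8937.00
  $827.20 + 22.9% × ($8937.00 − $6400.00) = $827.20 + 22.9% × $2537.00 = $1408.17
Retirement Security Contribution: 7% × $8937.00 = $625.59
Total: $1408.17 + $625.59 = $2033.76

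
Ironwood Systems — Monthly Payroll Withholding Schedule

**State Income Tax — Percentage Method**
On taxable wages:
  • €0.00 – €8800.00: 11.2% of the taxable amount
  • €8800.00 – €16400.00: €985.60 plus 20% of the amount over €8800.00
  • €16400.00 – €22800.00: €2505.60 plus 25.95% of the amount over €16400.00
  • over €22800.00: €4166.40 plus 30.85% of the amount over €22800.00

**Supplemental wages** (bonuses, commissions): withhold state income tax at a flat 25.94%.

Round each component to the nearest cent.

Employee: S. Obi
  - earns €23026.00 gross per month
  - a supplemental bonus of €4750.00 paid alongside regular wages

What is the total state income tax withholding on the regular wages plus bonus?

€5468.27

State Income Tax: taxable = €23026.00
  €4166.40 + 30.85% × (€23026.00 − €22800.00) = €4166.40 + 30.85% × €226.00 = €4236.12
Supplemental (25.94% flat on bonus): 25.94% × €4750.00 = €1232.15
Total state income tax: €4236.12 + €1232.15 = €5468.27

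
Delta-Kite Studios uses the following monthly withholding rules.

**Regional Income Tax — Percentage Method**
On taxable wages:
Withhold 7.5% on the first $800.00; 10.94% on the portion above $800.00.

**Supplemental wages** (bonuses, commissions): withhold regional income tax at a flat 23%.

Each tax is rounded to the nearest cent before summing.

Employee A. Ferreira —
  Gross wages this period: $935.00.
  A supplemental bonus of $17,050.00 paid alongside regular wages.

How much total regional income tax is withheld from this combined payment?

$3,996.27

Regional Income Tax: taxable = $935.00
  $60.00 + 10.94% × ($935.00 − $800.00) = $60.00 + 10.94% × $135.00 = $74.77
Supplemental (23% flat on bonus): 23% × $17,050.00 = $3,921.50
Total regional income tax: $74.77 + $3,921.50 = $3,996.27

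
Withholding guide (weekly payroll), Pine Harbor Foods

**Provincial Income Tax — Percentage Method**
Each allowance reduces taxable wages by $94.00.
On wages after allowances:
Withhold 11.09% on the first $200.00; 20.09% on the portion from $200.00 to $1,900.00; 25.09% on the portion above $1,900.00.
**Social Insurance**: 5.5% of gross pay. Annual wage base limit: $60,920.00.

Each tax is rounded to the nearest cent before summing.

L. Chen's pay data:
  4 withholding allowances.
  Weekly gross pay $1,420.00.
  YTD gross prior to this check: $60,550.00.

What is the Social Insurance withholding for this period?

$20.35

Social Insurance: cap $60,920.00 − YTD $60,550.00 = $370.00 subject; 5.5% × $370.00 = $20.35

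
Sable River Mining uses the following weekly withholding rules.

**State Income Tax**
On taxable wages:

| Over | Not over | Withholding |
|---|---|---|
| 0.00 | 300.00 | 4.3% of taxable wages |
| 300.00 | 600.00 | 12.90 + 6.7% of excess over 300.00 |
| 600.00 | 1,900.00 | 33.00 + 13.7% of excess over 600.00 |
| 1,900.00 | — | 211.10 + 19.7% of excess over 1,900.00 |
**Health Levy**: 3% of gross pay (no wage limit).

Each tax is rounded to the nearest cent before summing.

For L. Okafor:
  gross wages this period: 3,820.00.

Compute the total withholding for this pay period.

State Income Tax: taxable = 3,820.00
  211.10 + 19.7% × (3,820.00 − 1,900.00) = 211.10 + 19.7% × 1,920.00 = 589.34
Health Levy: 3% × 3,820.00 = 114.60
Total: 589.34 + 114.60 = 703.94

703.94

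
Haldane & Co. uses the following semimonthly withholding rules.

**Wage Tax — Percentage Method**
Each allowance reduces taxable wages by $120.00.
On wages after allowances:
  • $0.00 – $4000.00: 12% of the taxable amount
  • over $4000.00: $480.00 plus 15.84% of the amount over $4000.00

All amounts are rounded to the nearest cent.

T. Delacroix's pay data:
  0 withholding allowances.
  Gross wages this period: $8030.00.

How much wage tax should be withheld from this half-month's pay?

Wage Tax: taxable = $8030.00
  $480.00 + 15.84% × ($8030.00 − $4000.00) = $480.00 + 15.84% × $4030.00 = $1118.35

$1118.35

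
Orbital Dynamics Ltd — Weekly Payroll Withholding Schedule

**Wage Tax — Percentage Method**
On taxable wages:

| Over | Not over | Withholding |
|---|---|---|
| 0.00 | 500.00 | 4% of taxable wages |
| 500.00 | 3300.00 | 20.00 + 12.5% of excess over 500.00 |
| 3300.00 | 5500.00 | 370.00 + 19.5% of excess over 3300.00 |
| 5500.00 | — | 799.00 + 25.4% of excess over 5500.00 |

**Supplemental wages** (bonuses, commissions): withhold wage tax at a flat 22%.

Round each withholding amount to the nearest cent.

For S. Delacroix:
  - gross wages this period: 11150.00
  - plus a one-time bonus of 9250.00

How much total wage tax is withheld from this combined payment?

Wage Tax: taxable = 11150.00
  799.00 + 25.4% × (11150.00 − 5500.00) = 799.00 + 25.4% × 5650.00 = 2234.10
Supplemental (22% flat on bonus): 22% × 9250.00 = 2035.00
Total wage tax: 2234.10 + 2035.00 = 4269.10

4269.10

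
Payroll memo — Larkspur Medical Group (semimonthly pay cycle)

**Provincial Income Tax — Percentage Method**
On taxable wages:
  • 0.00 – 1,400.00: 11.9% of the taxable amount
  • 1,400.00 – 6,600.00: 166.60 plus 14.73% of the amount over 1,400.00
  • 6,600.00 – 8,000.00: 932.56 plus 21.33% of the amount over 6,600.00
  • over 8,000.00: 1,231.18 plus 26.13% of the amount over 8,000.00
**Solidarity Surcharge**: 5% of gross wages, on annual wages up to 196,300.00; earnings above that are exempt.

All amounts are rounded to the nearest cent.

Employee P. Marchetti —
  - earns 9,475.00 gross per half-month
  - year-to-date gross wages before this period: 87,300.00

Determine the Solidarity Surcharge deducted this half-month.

473.75

Solidarity Surcharge: 5% × 9,475.00 = 473.75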